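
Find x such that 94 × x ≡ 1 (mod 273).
61

gcd(94, 273) = 1, so the inverse exists.
Extended Euclidean algorithm on (273, 94):
273 = 2 × 94 + 85  ⟹  85 = (1)·273 + (-2)·94
94 = 1 × 85 + 9  ⟹  9 = (-1)·273 + (3)·94
85 = 9 × 9 + 4  ⟹  4 = (10)·273 + (-29)·94
9 = 2 × 4 + 1  ⟹  1 = (-21)·273 + (61)·94
So (61)·94 ≡ 1 (mod 273), i.e. 94^(-1) ≡ 61 (mod 273).
Check: 94 × 61 = 5734 ≡ 1 (mod 273)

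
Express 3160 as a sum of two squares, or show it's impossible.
Not possible

Factorization: 3160 = 2^3 × 5 × 79
By Fermat: n is sum of two squares iff every prime p ≡ 3 (mod 4) appears to even power.
Prime(s) ≡ 3 (mod 4) with odd exponent: [(79, 1)]
Therefore 3160 cannot be expressed as a² + b².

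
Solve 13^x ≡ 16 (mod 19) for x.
8

Baby-step giant-step with step n = ⌈√19⌉ = 5.
Baby steps 13^j mod 19 (j:value) for j=0..4: 0:1, 1:13, 2:17, 3:12, 4:4.
Giant-step multiplier: 13^(-5) ≡ 13^(18-5) = 13^13 ≡ 15 (mod 19).
Giant steps γ_i = 16·15^i mod 19: γ_0=16, γ_1=12 (in table at j=3).
x = i·n + j = 1·5 + 3 = 8.
Check: 13^8 ≡ 16 (mod 19).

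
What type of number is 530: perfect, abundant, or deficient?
deficient

Proper divisors of 530: sum = 1 + 2 + 5 + 10 + 53 + 106 + 265 = 442
Since 442 < 530, 530 is deficient.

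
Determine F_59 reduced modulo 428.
233

Matrix identity: Q^n = [[F_(n+1), F_n], [F_n, F_(n-1)]] with Q = [[1,1],[1,0]].
n = 59 = 111011₂. Square-and-multiply, entries mod 428:
Q^1 = [[1,1],[1,0]]
Q^3 = (Q^1)²·Q = [[3,2],[2,1]]
Q^7 = (Q^3)²·Q = [[21,13],[13,8]]
Q^14 = (Q^7)² = [[182,377],[377,233]]
Q^29 = (Q^14)²·Q = [[8,201],[201,235]]
Q^59 = (Q^29)²·Q = [[284,233],[233,51]]
F_59 mod 428 = Q^59[0][1] = 233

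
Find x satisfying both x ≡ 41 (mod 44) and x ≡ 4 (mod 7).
305

Using Chinese Remainder Theorem:
M = 44 × 7 = 308
M1 = 7, M2 = 44
y1 = 7^(-1) mod 44 = 19
y2 = 44^(-1) mod 7 = 4
x = (41×7×19 + 4×44×4) mod 308 = 305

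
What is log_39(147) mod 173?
169

Baby-step giant-step with step n = ⌈√173⌉ = 14.
Baby steps 39^j mod 173 (j:value) for j=0..13: 0:1, 1:39, 2:137, 3:153, 4:85, 5:28, 6:54, 7:30, 8:132, 9:131, 10:92, 11:128, 12:148, 13:63.
Giant-step multiplier: 39^(-14) ≡ 39^(172-14) = 39^158 ≡ 89 (mod 173).
Giant steps γ_i = 147·89^i mod 173: γ_0=147, γ_1=108, γ_2=97, γ_3=156, γ_4=44, γ_5=110, γ_6=102, γ_7=82, γ_8=32, γ_9=80, γ_10=27, γ_11=154, γ_12=39 (in table at j=1).
x = i·n + j = 12·14 + 1 = 169.
Check: 39^169 ≡ 147 (mod 173).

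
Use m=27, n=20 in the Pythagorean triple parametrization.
(329, 1080, 1129)

Euclid's formula: a = m² - n², b = 2mn, c = m² + n²
m = 27, n = 20
a = 27² - 20² = 729 - 400 = 329
b = 2 × 27 × 20 = 1080
c = 27² + 20² = 729 + 400 = 1129
Verification: 329² + 1080² = 108241 + 1166400 = 1274641 = 1129² ✓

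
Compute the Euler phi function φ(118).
58

118 = 2 × 59
φ(n) = n × ∏(1 - 1/p) for each prime p dividing n
φ(118) = 118 × (1 - 1/2) × (1 - 1/59) = 58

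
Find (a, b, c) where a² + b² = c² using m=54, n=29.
(2075, 3132, 3757)

Euclid's formula: a = m² - n², b = 2mn, c = m² + n²
m = 54, n = 29
a = 54² - 29² = 2916 - 841 = 2075
b = 2 × 54 × 29 = 3132
c = 54² + 29² = 2916 + 841 = 3757
Verification: 2075² + 3132² = 4305625 + 9809424 = 14115049 = 3757² ✓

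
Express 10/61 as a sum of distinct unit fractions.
1/7 + 1/48 + 1/4100 + 1/21008400

Greedy algorithm:
10/61: ceiling(61/10) = 7, use 1/7
9/427: ceiling(427/9) = 48, use 1/48
5/20496: ceiling(20496/5) = 4100, use 1/4100
1/21008400: ceiling(21008400/1) = 21008400, use 1/21008400
Result: 10/61 = 1/7 + 1/48 + 1/4100 + 1/21008400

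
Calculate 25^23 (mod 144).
121

Repeated squaring. Binary of 23 = 10111.
25^1 ≡ 25 (mod 144); 25^2 ≡ 49 (mod 144); 25^4 ≡ 97 (mod 144); 25^8 ≡ 49 (mod 144); 25^16 ≡ 97 (mod 144)
25^23 = 25^1 × 25^2 × 25^4 × 25^16 ≡ 121 (mod 144)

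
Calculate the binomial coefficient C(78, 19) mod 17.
10

Using Lucas' theorem:
Write n=78 and k=19 in base 17:
n in base 17: [4, 10]
k in base 17: [1, 2]
C(78,19) mod 17 = ∏ C(n_i, k_i) mod 17
Digit binomials (mod 17): C(4,1) = 4; C(10,2) = 45 ≡ 11
Product: 4 × 11 = 44 ≡ 10 (mod 17)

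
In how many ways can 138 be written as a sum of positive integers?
12292341831

p(n) counts ways to write n as a sum of positive integers (order ignored).
Euler's pentagonal recurrence: p(k) = p(k-1) + p(k-2) - p(k-5) - p(k-7) + p(k-12) + p(k-15) - ... (offsets j(3j∓1)/2, signs ++--, p(0)=1, p(<0)=0).
DP table for k = 0..137: p(0)=1, p(1)=1, p(2)=2, p(3)=3, p(4)=5, p(5)=7, p(6)=11, p(7)=15, p(8)=22, p(9)=30, p(10)=42, p(11)=56, p(12)=77, p(13)=101, p(14)=135, p(15)=176, p(16)=231, p(17)=297, p(18)=385, p(19)=490, p(20)=627, p(21)=792, p(22)=1002, p(23)=1255, p(24)=1575, p(25)=1958, p(26)=2436, p(27)=3010, p(28)=3718, p(29)=4565, p(30)=5604, p(31)=6842, p(32)=8349, p(33)=10143, p(34)=12310, p(35)=14883, p(36)=17977, p(37)=21637, p(38)=26015, p(39)=31185, p(40)=37338, p(41)=44583, p(42)=53174, p(43)=63261, p(44)=75175, p(45)=89134, p(46)=105558, p(47)=124754, p(48)=147273, p(49)=173525, p(50)=204226, p(51)=239943, p(52)=281589, p(53)=329931, p(54)=386155, p(55)=451276, p(56)=526823, p(57)=614154, p(58)=715220, p(59)=831820, p(60)=966467, p(61)=1121505, p(62)=1300156, p(63)=1505499, p(64)=1741630, p(65)=2012558, p(66)=2323520, p(67)=2679689, p(68)=3087735, p(69)=3554345, p(70)=4087968, p(71)=4697205, p(72)=5392783, p(73)=6185689, p(74)=7089500, p(75)=8118264, p(76)=9289091, p(77)=10619863, p(78)=12132164, p(79)=13848650, p(80)=15796476, p(81)=18004327, p(82)=20506255, p(83)=23338469, p(84)=26543660, p(85)=30167357, p(86)=34262962, p(87)=38887673, p(88)=44108109, p(89)=49995925, p(90)=56634173, p(91)=64112359, p(92)=72533807, p(93)=82010177, p(94)=92669720, p(95)=104651419, p(96)=118114304, p(97)=133230930, p(98)=150198136, p(99)=169229875, p(100)=190569292, p(101)=214481126, p(102)=241265379, p(103)=271248950, p(104)=304801365, p(105)=342325709, p(106)=384276336, p(107)=431149389, p(108)=483502844, p(109)=541946240, p(110)=607163746, p(111)=679903203, p(112)=761002156, p(113)=851376628, p(114)=952050665, p(115)=1064144451, p(116)=1188908248, p(117)=1327710076, p(118)=1482074143, p(119)=1653668665, p(120)=1844349560, p(121)=2056148051, p(122)=2291320912, p(123)=2552338241, p(124)=2841940500, p(125)=3163127352, p(126)=3519222692, p(127)=3913864295, p(128)=4351078600, p(129)=4835271870, p(130)=5371315400, p(131)=5964539504, p(132)=6620830889, p(133)=7346629512, p(134)=8149040695, p(135)=9035836076, p(136)=10015581680, p(137)=11097645016.
Final step: p(138) = p(137) + p(136) - p(133) - p(131) + p(126) + p(123) - p(116) - p(112) + p(103) + p(98) - p(87) - p(81) + p(68) + p(61) - p(46) - p(38) + p(21) + p(12)
= 11097645016 + 10015581680 - 7346629512 - 5964539504 + 3519222692 + 2552338241 - 1188908248 - 761002156 + 271248950 + 150198136 - 38887673 - 18004327 + 3087735 + 1121505 - 105558 - 26015 + 792 + 77
= 12292341831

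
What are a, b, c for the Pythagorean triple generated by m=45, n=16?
(1769, 1440, 2281)

Euclid's formula: a = m² - n², b = 2mn, c = m² + n²
m = 45, n = 16
a = 45² - 16² = 2025 - 256 = 1769
b = 2 × 45 × 16 = 1440
c = 45² + 16² = 2025 + 256 = 2281
Verification: 1769² + 1440² = 3129361 + 2073600 = 5202961 = 2281² ✓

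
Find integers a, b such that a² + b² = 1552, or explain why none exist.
16² + 36² (a=16, b=36)

Factorization: 1552 = 2^4 × 97
By Fermat: n is sum of two squares iff every prime p ≡ 3 (mod 4) appears to even power.
All primes ≡ 3 (mod 4) appear to even power.
Search a = 0, 1, 2, … for 1552 - a² a perfect square: first hit at a = 16: 1552 - 256 = 1296 = 36².
1552 = 16² + 36² = 256 + 1296 ✓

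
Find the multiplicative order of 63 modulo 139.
23

139 is prime, so ord(63) divides φ(139) = 138.
Divisors of 138: 1, 2, 3, 6, 23, 46, 69, 138.
Repeated squaring: 63^1 ≡ 63, 63^2 ≡ 77, 63^4 ≡ 91, 63^8 ≡ 80, 63^16 ≡ 6, 63^32 ≡ 36, 63^64 ≡ 45, 63^128 ≡ 79 (mod 139).
Test 63^d mod 139 for each divisor d in increasing order:
63^1 ≡ 63
63^2 ≡ 77
63^3 = 63^2·63^1 ≡ 125
63^6 = 63^4·63^2 ≡ 57
63^23 = 63^16·63^4·63^2·63^1 ≡ 1  ← first divisor giving 1
The order is 23.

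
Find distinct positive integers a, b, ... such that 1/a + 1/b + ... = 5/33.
1/7 + 1/116 + 1/26796

Greedy algorithm:
5/33: ceiling(33/5) = 7, use 1/7
2/231: ceiling(231/2) = 116, use 1/116
1/26796: ceiling(26796/1) = 26796, use 1/26796
Result: 5/33 = 1/7 + 1/116 + 1/26796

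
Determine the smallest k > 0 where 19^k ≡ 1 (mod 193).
192

193 is prime, so ord(19) divides φ(193) = 192.
Divisors of 192: 1, 2, 3, 4, 6, 8, 12, 16, 24, 32, 48, 64, 96, 192.
Repeated squaring: 19^1 ≡ 19, 19^2 ≡ 168, 19^4 ≡ 46, 19^8 ≡ 186, 19^16 ≡ 49, 19^32 ≡ 85, 19^64 ≡ 84, 19^128 ≡ 108 (mod 193).
Test 19^d mod 193 for each divisor d in increasing order:
19^1 ≡ 19
19^2 ≡ 168
19^3 = 19^2·19^1 ≡ 104
19^4 ≡ 46
19^6 = 19^4·19^2 ≡ 8
19^8 ≡ 186
19^12 = 19^8·19^4 ≡ 64
19^16 ≡ 49
19^24 = 19^16·19^8 ≡ 43
19^32 ≡ 85
19^48 = 19^32·19^16 ≡ 112
19^64 ≡ 84
19^96 = 19^64·19^32 ≡ 192
19^192 = 19^128·19^64 ≡ 1  ← first divisor giving 1
The order is 192.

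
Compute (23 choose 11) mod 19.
0

Using Lucas' theorem:
Write n=23 and k=11 in base 19:
n in base 19: [1, 4]
k in base 19: [0, 11]
C(23,11) mod 19 = ∏ C(n_i, k_i) mod 19
Digit binomials (mod 19): C(1,0) = 1; C(4,11) = 0 (k_i > n_i)
Product: 1 × 0 = 0 ≡ 0 (mod 19)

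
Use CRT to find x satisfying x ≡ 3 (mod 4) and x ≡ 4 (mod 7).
11

Using Chinese Remainder Theorem:
M = 4 × 7 = 28
M1 = 7, M2 = 4
y1 = 7^(-1) mod 4 = 3
y2 = 4^(-1) mod 7 = 2
x = (3×7×3 + 4×4×2) mod 28 = 11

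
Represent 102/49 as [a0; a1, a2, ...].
[2; 12, 4]

Euclidean algorithm steps:
102 = 2 × 49 + 4
49 = 12 × 4 + 1
4 = 4 × 1 + 0
Continued fraction: [2; 12, 4]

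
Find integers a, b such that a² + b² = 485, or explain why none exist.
1² + 22² (a=1, b=22)

Factorization: 485 = 5 × 97
By Fermat: n is sum of two squares iff every prime p ≡ 3 (mod 4) appears to even power.
All primes ≡ 3 (mod 4) appear to even power.
Search a = 0, 1, 2, … for 485 - a² a perfect square: first hit at a = 1: 485 - 1 = 484 = 22².
485 = 1² + 22² = 1 + 484 ✓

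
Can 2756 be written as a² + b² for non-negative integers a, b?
16² + 50² (a=16, b=50)

Factorization: 2756 = 2^2 × 13 × 53
By Fermat: n is sum of two squares iff every prime p ≡ 3 (mod 4) appears to even power.
All primes ≡ 3 (mod 4) appear to even power.
Search a = 0, 1, 2, … for 2756 - a² a perfect square: first hit at a = 16: 2756 - 256 = 2500 = 50².
2756 = 16² + 50² = 256 + 2500 ✓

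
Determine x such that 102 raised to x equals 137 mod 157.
155

Baby-step giant-step with step n = ⌈√157⌉ = 13.
Baby steps 102^j mod 157 (j:value) for j=0..12: 0:1, 1:102, 2:42, 3:45, 4:37, 5:6, 6:141, 7:95, 8:113, 9:65, 10:36, 11:61, 12:99.
Giant-step multiplier: 102^(-13) ≡ 102^(156-13) = 102^143 ≡ 22 (mod 157).
Giant steps γ_i = 137·22^i mod 157: γ_0=137, γ_1=31, γ_2=54, γ_3=89, γ_4=74, γ_5=58, γ_6=20, γ_7=126, γ_8=103, γ_9=68, γ_10=83, γ_11=99 (in table at j=12).
x = i·n + j = 11·13 + 12 = 155.
Check: 102^155 ≡ 137 (mod 157).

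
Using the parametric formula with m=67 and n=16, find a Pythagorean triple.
(4233, 2144, 4745)

Euclid's formula: a = m² - n², b = 2mn, c = m² + n²
m = 67, n = 16
a = 67² - 16² = 4489 - 256 = 4233
b = 2 × 67 × 16 = 2144
c = 67² + 16² = 4489 + 256 = 4745
Verification: 4233² + 2144² = 17918289 + 4596736 = 22515025 = 4745² ✓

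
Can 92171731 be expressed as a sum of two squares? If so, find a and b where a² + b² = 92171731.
Not possible

Factorization: 92171731 = 41 × 131^3
By Fermat: n is sum of two squares iff every prime p ≡ 3 (mod 4) appears to even power.
Prime(s) ≡ 3 (mod 4) with odd exponent: [(131, 3)]
Therefore 92171731 cannot be expressed as a² + b².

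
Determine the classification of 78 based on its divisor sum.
abundant

Proper divisors of 78: sum = 1 + 2 + 3 + 6 + 13 + 26 + 39 = 90
Since 90 > 78, 78 is abundant.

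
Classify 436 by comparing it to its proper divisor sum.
deficient

Proper divisors of 436: sum = 1 + 2 + 4 + 109 + 218 = 334
Since 334 < 436, 436 is deficient.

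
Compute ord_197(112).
98

197 is prime, so ord(112) divides φ(197) = 196.
Divisors of 196: 1, 2, 4, 7, 14, 28, 49, 98, 196.
Repeated squaring: 112^1 ≡ 112, 112^2 ≡ 133, 112^4 ≡ 156, 112^8 ≡ 105, 112^16 ≡ 190, 112^32 ≡ 49, 112^64 ≡ 37, 112^128 ≡ 187 (mod 197).
Test 112^d mod 197 for each divisor d in increasing order:
112^1 ≡ 112
112^2 ≡ 133
112^4 ≡ 156
112^7 = 112^4·112^2·112^1 ≡ 161
112^14 = 112^8·112^4·112^2 ≡ 114
112^28 = 112^16·112^8·112^4 ≡ 191
112^49 = 112^32·112^16·112^1 ≡ 196
112^98 = 112^64·112^32·112^2 ≡ 1  ← first divisor giving 1
The order is 98.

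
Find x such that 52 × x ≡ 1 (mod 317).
189

gcd(52, 317) = 1, so the inverse exists.
Extended Euclidean algorithm on (317, 52):
317 = 6 × 52 + 5  ⟹  5 = (1)·317 + (-6)·52
52 = 10 × 5 + 2  ⟹  2 = (-10)·317 + (61)·52
5 = 2 × 2 + 1  ⟹  1 = (21)·317 + (-128)·52
So (-128)·52 ≡ 1 (mod 317), i.e. 52^(-1) ≡ -128 ≡ 189 (mod 317).
Check: 52 × 189 = 9828 ≡ 1 (mod 317)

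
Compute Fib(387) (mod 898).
104

Matrix identity: Q^n = [[F_(n+1), F_n], [F_n, F_(n-1)]] with Q = [[1,1],[1,0]].
n = 387 = 110000011₂. Square-and-multiply, entries mod 898:
Q^1 = [[1,1],[1,0]]
Q^3 = (Q^1)²·Q = [[3,2],[2,1]]
Q^6 = (Q^3)² = [[13,8],[8,5]]
Q^12 = (Q^6)² = [[233,144],[144,89]]
Q^24 = (Q^12)² = [[491,570],[570,819]]
Q^48 = (Q^24)² = [[241,462],[462,677]]
Q^96 = (Q^48)² = [[329,260],[260,69]]
Q^193 = (Q^96)²·Q = [[43,731],[731,210]]
Q^387 = (Q^193)²·Q = [[59,104],[104,853]]
F_387 mod 898 = Q^387[0][1] = 104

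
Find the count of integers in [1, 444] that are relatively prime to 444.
144

444 = 2^2 × 3 × 37
φ(n) = n × ∏(1 - 1/p) for each prime p dividing n
φ(444) = 444 × (1 - 1/2) × (1 - 1/3) × (1 - 1/37) = 144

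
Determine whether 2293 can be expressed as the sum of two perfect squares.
23² + 42² (a=23, b=42)

Factorization: 2293 = 2293
By Fermat: n is sum of two squares iff every prime p ≡ 3 (mod 4) appears to even power.
All primes ≡ 3 (mod 4) appear to even power.
Search a = 0, 1, 2, … for 2293 - a² a perfect square: first hit at a = 23: 2293 - 529 = 1764 = 42².
2293 = 23² + 42² = 529 + 1764 ✓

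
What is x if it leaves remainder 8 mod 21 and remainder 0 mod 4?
8

Using Chinese Remainder Theorem:
M = 21 × 4 = 84
M1 = 4, M2 = 21
y1 = 4^(-1) mod 21 = 16
y2 = 21^(-1) mod 4 = 1
x = (8×4×16 + 0×21×1) mod 84 = 8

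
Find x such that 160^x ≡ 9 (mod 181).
32

Baby-step giant-step with step n = ⌈√181⌉ = 14.
Baby steps 160^j mod 181 (j:value) for j=0..13: 0:1, 1:160, 2:79, 3:151, 4:87, 5:164, 6:176, 7:105, 8:148, 9:150, 10:108, 11:85, 12:25, 13:18.
Giant-step multiplier: 160^(-14) ≡ 160^(180-14) = 160^166 ≡ 147 (mod 181).
Giant steps γ_i = 9·147^i mod 181: γ_0=9, γ_1=56, γ_2=87 (in table at j=4).
x = i·n + j = 2·14 + 4 = 32.
Check: 160^32 ≡ 9 (mod 181).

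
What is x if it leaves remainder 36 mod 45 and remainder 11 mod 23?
126

Using Chinese Remainder Theorem:
M = 45 × 23 = 1035
M1 = 23, M2 = 45
y1 = 23^(-1) mod 45 = 2
y2 = 45^(-1) mod 23 = 22
x = (36×23×2 + 11×45×22) mod 1035 = 126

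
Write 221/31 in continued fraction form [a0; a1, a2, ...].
[7; 7, 1, 3]

Euclidean algorithm steps:
221 = 7 × 31 + 4
31 = 7 × 4 + 3
4 = 1 × 3 + 1
3 = 3 × 1 + 0
Continued fraction: [7; 7, 1, 3]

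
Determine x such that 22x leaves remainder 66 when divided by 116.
x ≡ 3 (mod 58)

gcd(22, 116) = 2, which divides 66, so solutions exist.
Divide through by 2: 11x ≡ 33 (mod 58).
Find 11^(-1) mod 58 by the extended Euclidean algorithm:
58 = 5 × 11 + 3  ⟹  3 = (1)·58 + (-5)·11
11 = 3 × 3 + 2  ⟹  2 = (-3)·58 + (16)·11
3 = 1 × 2 + 1  ⟹  1 = (4)·58 + (-21)·11
So (-21)·11 ≡ 1 (mod 58), i.e. 11^(-1) ≡ -21 ≡ 37 (mod 58).
x ≡ 37 × 33 = 1221 ≡ 3 (mod 58).
Check: 22 × 3 = 66 ≡ 66 (mod 116).
x ≡ 3 (mod 58), giving 2 solutions mod 116.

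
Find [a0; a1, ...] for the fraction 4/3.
[1; 3]

Euclidean algorithm steps:
4 = 1 × 3 + 1
3 = 3 × 1 + 0
Continued fraction: [1; 3]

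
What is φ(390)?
96

390 = 2 × 3 × 5 × 13
φ(n) = n × ∏(1 - 1/p) for each prime p dividing n
φ(390) = 390 × (1 - 1/2) × (1 - 1/3) × (1 - 1/5) × (1 - 1/13) = 96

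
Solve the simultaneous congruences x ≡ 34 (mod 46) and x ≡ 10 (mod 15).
310

Using Chinese Remainder Theorem:
M = 46 × 15 = 690
M1 = 15, M2 = 46
y1 = 15^(-1) mod 46 = 43
y2 = 46^(-1) mod 15 = 1
x = (34×15×43 + 10×46×1) mod 690 = 310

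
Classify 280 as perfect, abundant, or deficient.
abundant

Proper divisors of 280: sum = 1 + 2 + 4 + 5 + 7 + 8 + 10 + 14 + 20 + 28 + 35 + 40 + 56 + 70 + 140 = 440
Since 440 > 280, 280 is abundant.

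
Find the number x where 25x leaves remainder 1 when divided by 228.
73

gcd(25, 228) = 1, so the inverse exists.
Extended Euclidean algorithm on (228, 25):
228 = 9 × 25 + 3  ⟹  3 = (1)·228 + (-9)·25
25 = 8 × 3 + 1  ⟹  1 = (-8)·228 + (73)·25
So (73)·25 ≡ 1 (mod 228), i.e. 25^(-1) ≡ 73 (mod 228).
Check: 25 × 73 = 1825 ≡ 1 (mod 228)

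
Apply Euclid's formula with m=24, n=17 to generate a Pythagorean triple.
(287, 816, 865)

Euclid's formula: a = m² - n², b = 2mn, c = m² + n²
m = 24, n = 17
a = 24² - 17² = 576 - 289 = 287
b = 2 × 24 × 17 = 816
c = 24² + 17² = 576 + 289 = 865
Verification: 287² + 816² = 82369 + 665856 = 748225 = 865² ✓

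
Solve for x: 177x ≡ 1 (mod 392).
361

gcd(177, 392) = 1, so the inverse exists.
Extended Euclidean algorithm on (392, 177):
392 = 2 × 177 + 38  ⟹  38 = (1)·392 + (-2)·177
177 = 4 × 38 + 25  ⟹  25 = (-4)·392 + (9)·177
38 = 1 × 25 + 13  ⟹  13 = (5)·392 + (-11)·177
25 = 1 × 13 + 12  ⟹  12 = (-9)·392 + (20)·177
13 = 1 × 12 + 1  ⟹  1 = (14)·392 + (-31)·177
So (-31)·177 ≡ 1 (mod 392), i.e. 177^(-1) ≡ -31 ≡ 361 (mod 392).
Check: 177 × 361 = 63897 ≡ 1 (mod 392)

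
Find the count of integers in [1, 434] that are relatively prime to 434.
180

434 = 2 × 7 × 31
φ(n) = n × ∏(1 - 1/p) for each prime p dividing n
φ(434) = 434 × (1 - 1/2) × (1 - 1/7) × (1 - 1/31) = 180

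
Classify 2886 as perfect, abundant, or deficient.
abundant

Proper divisors of 2886: sum = 1 + 2 + 3 + 6 + 13 + 26 + 37 + 39 + 74 + 78 + 111 + 222 + 481 + 962 + 1443 = 3498
Since 3498 > 2886, 2886 is abundant.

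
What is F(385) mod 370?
5

Matrix identity: Q^n = [[F_(n+1), F_n], [F_n, F_(n-1)]] with Q = [[1,1],[1,0]].
n = 385 = 110000001₂. Square-and-multiply, entries mod 370:
Q^1 = [[1,1],[1,0]]
Q^3 = (Q^1)²·Q = [[3,2],[2,1]]
Q^6 = (Q^3)² = [[13,8],[8,5]]
Q^12 = (Q^6)² = [[233,144],[144,89]]
Q^24 = (Q^12)² = [[285,118],[118,167]]
Q^48 = (Q^24)² = [[59,56],[56,3]]
Q^96 = (Q^48)² = [[327,142],[142,185]]
Q^192 = (Q^96)² = [[183,184],[184,369]]
Q^385 = (Q^192)²·Q = [[193,5],[5,188]]
F_385 mod 370 = Q^385[0][1] = 5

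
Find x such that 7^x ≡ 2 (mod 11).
3

Baby-step giant-step with step n = ⌈√11⌉ = 4.
Baby steps 7^j mod 11 (j:value) for j=0..3: 0:1, 1:7, 2:5, 3:2.
h = 2 is already in the table at j=3, so x = 3.
Check: 7^3 ≡ 2 (mod 11).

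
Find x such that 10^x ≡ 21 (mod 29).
19

Baby-step giant-step with step n = ⌈√29⌉ = 6.
Baby steps 10^j mod 29 (j:value) for j=0..5: 0:1, 1:10, 2:13, 3:14, 4:24, 5:8.
Giant-step multiplier: 10^(-6) ≡ 10^(28-6) = 10^22 ≡ 4 (mod 29).
Giant steps γ_i = 21·4^i mod 29: γ_0=21, γ_1=26, γ_2=17, γ_3=10 (in table at j=1).
x = i·n + j = 3·6 + 1 = 19.
Check: 10^19 ≡ 21 (mod 29).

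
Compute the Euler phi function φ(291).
192

291 = 3 × 97
φ(n) = n × ∏(1 - 1/p) for each prime p dividing n
φ(291) = 291 × (1 - 1/3) × (1 - 1/97) = 192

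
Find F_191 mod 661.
632

Matrix identity: Q^n = [[F_(n+1), F_n], [F_n, F_(n-1)]] with Q = [[1,1],[1,0]].
n = 191 = 10111111₂. Square-and-multiply, entries mod 661:
Q^1 = [[1,1],[1,0]]
Q^2 = (Q^1)² = [[2,1],[1,1]]
Q^5 = (Q^2)²·Q = [[8,5],[5,3]]
Q^11 = (Q^5)²·Q = [[144,89],[89,55]]
Q^23 = (Q^11)²·Q = [[98,234],[234,525]]
Q^47 = (Q^23)²·Q = [[605,243],[243,362]]
Q^95 = (Q^47)²·Q = [[377,51],[51,326]]
Q^191 = (Q^95)²·Q = [[130,632],[632,159]]
F_191 mod 661 = Q^191[0][1] = 632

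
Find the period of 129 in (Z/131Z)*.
65

131 is prime, so ord(129) divides φ(131) = 130.
Divisors of 130: 1, 2, 5, 10, 13, 26, 65, 130.
Repeated squaring: 129^1 ≡ 129, 129^2 ≡ 4, 129^4 ≡ 16, 129^8 ≡ 125, 129^16 ≡ 36, 129^32 ≡ 117, 129^64 ≡ 65, 129^128 ≡ 33 (mod 131).
Test 129^d mod 131 for each divisor d in increasing order:
129^1 ≡ 129
129^2 ≡ 4
129^5 = 129^4·129^1 ≡ 99
129^10 = 129^8·129^2 ≡ 107
129^13 = 129^8·129^4·129^1 ≡ 61
129^26 = 129^16·129^8·129^2 ≡ 53
129^65 = 129^64·129^1 ≡ 1  ← first divisor giving 1
The order is 65.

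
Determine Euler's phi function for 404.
200

404 = 2^2 × 101
φ(n) = n × ∏(1 - 1/p) for each prime p dividing n
φ(404) = 404 × (1 - 1/2) × (1 - 1/101) = 200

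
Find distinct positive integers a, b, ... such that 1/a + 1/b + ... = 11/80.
1/8 + 1/80

Greedy algorithm:
11/80: ceiling(80/11) = 8, use 1/8
1/80: ceiling(80/1) = 80, use 1/80
Result: 11/80 = 1/8 + 1/80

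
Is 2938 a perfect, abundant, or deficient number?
deficient

Proper divisors of 2938: sum = 1 + 2 + 13 + 26 + 113 + 226 + 1469 = 1850
Since 1850 < 2938, 2938 is deficient.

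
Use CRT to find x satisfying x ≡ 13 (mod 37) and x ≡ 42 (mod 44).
790

Using Chinese Remainder Theorem:
M = 37 × 44 = 1628
M1 = 44, M2 = 37
y1 = 44^(-1) mod 37 = 16
y2 = 37^(-1) mod 44 = 25
x = (13×44×16 + 42×37×25) mod 1628 = 790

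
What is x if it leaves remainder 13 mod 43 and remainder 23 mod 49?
1346

Using Chinese Remainder Theorem:
M = 43 × 49 = 2107
M1 = 49, M2 = 43
y1 = 49^(-1) mod 43 = 36
y2 = 43^(-1) mod 49 = 8
x = (13×49×36 + 23×43×8) mod 2107 = 1346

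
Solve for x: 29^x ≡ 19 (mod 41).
7

Baby-step giant-step with step n = ⌈√41⌉ = 7.
Baby steps 29^j mod 41 (j:value) for j=0..6: 0:1, 1:29, 2:21, 3:35, 4:31, 5:38, 6:36.
Giant-step multiplier: 29^(-7) ≡ 29^(40-7) = 29^33 ≡ 13 (mod 41).
Giant steps γ_i = 19·13^i mod 41: γ_0=19, γ_1=1 (in table at j=0).
x = i·n + j = 1·7 + 0 = 7.
Check: 29^7 ≡ 19 (mod 41).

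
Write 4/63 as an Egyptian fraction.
1/16 + 1/1008

Greedy algorithm:
4/63: ceiling(63/4) = 16, use 1/16
1/1008: ceiling(1008/1) = 1008, use 1/1008
Result: 4/63 = 1/16 + 1/1008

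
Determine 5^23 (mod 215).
190

Repeated squaring. Binary of 23 = 10111.
5^1 ≡ 5 (mod 215); 5^2 ≡ 25 (mod 215); 5^4 ≡ 195 (mod 215); 5^8 ≡ 185 (mod 215); 5^16 ≡ 40 (mod 215)
5^23 = 5^1 × 5^2 × 5^4 × 5^16 ≡ 190 (mod 215)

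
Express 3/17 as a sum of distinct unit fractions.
1/6 + 1/102

Greedy algorithm:
3/17: ceiling(17/3) = 6, use 1/6
1/102: ceiling(102/1) = 102, use 1/102
Result: 3/17 = 1/6 + 1/102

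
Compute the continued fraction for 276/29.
[9; 1, 1, 14]

Euclidean algorithm steps:
276 = 9 × 29 + 15
29 = 1 × 15 + 14
15 = 1 × 14 + 1
14 = 14 × 1 + 0
Continued fraction: [9; 1, 1, 14]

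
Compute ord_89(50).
22

89 is prime, so ord(50) divides φ(89) = 88.
Divisors of 88: 1, 2, 4, 8, 11, 22, 44, 88.
Repeated squaring: 50^1 ≡ 50, 50^2 ≡ 8, 50^4 ≡ 64, 50^8 ≡ 2, 50^16 ≡ 4, 50^32 ≡ 16, 50^64 ≡ 78 (mod 89).
Test 50^d mod 89 for each divisor d in increasing order:
50^1 ≡ 50
50^2 ≡ 8
50^4 ≡ 64
50^8 ≡ 2
50^11 = 50^8·50^2·50^1 ≡ 88
50^22 = 50^16·50^4·50^2 ≡ 1  ← first divisor giving 1
The order is 22.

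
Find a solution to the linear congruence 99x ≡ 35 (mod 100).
x ≡ 65 (mod 100)

gcd(99, 100) = 1, which divides 35, so solutions exist.
Find 99^(-1) mod 100 by the extended Euclidean algorithm:
100 = 1 × 99 + 1  ⟹  1 = (1)·100 + (-1)·99
So (-1)·99 ≡ 1 (mod 100), i.e. 99^(-1) ≡ -1 ≡ 99 (mod 100).
x ≡ 99 × 35 = 3465 ≡ 65 (mod 100).
Check: 99 × 65 = 6435 ≡ 35 (mod 100).
Unique solution: x ≡ 65 (mod 100)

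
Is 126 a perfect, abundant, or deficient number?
abundant

Proper divisors of 126: sum = 1 + 2 + 3 + 6 + 7 + 9 + 14 + 18 + 21 + 42 + 63 = 186
Since 186 > 126, 126 is abundant.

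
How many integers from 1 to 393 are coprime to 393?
260

393 = 3 × 131
φ(n) = n × ∏(1 - 1/p) for each prime p dividing n
φ(393) = 393 × (1 - 1/3) × (1 - 1/131) = 260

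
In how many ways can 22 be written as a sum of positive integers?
1002

p(n) counts ways to write n as a sum of positive integers (order ignored).
Euler's pentagonal recurrence: p(k) = p(k-1) + p(k-2) - p(k-5) - p(k-7) + p(k-12) + p(k-15) - ... (offsets j(3j∓1)/2, signs ++--, p(0)=1, p(<0)=0).
DP table for k = 0..21: p(0)=1, p(1)=1, p(2)=2, p(3)=3, p(4)=5, p(5)=7, p(6)=11, p(7)=15, p(8)=22, p(9)=30, p(10)=42, p(11)=56, p(12)=77, p(13)=101, p(14)=135, p(15)=176, p(16)=231, p(17)=297, p(18)=385, p(19)=490, p(20)=627, p(21)=792.
Final step: p(22) = p(21) + p(20) - p(17) - p(15) + p(10) + p(7) - p(0)
= 792 + 627 - 297 - 176 + 42 + 15 - 1
= 1002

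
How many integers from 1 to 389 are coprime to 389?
388

389 = 389
φ(n) = n × ∏(1 - 1/p) for each prime p dividing n
φ(389) = 389 × (1 - 1/389) = 388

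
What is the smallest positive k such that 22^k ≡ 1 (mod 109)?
27

109 is prime, so ord(22) divides φ(109) = 108.
Divisors of 108: 1, 2, 3, 4, 6, 9, 12, 18, 27, 36, 54, 108.
Repeated squaring: 22^1 ≡ 22, 22^2 ≡ 48, 22^4 ≡ 15, 22^8 ≡ 7, 22^16 ≡ 49, 22^32 ≡ 3, 22^64 ≡ 9 (mod 109).
Test 22^d mod 109 for each divisor d in increasing order:
22^1 ≡ 22
22^2 ≡ 48
22^3 = 22^2·22^1 ≡ 75
22^4 ≡ 15
22^6 = 22^4·22^2 ≡ 66
22^9 = 22^8·22^1 ≡ 45
22^12 = 22^8·22^4 ≡ 105
22^18 = 22^16·22^2 ≡ 63
22^27 = 22^16·22^8·22^2·22^1 ≡ 1  ← first divisor giving 1
The order is 27.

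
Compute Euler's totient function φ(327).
216

327 = 3 × 109
φ(n) = n × ∏(1 - 1/p) for each prime p dividing n
φ(327) = 327 × (1 - 1/3) × (1 - 1/109) = 216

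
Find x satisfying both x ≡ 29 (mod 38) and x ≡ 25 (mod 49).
1397

Using Chinese Remainder Theorem:
M = 38 × 49 = 1862
M1 = 49, M2 = 38
y1 = 49^(-1) mod 38 = 7
y2 = 38^(-1) mod 49 = 40
x = (29×49×7 + 25×38×40) mod 1862 = 1397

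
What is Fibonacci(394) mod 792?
487

Matrix identity: Q^n = [[F_(n+1), F_n], [F_n, F_(n-1)]] with Q = [[1,1],[1,0]].
n = 394 = 110001010₂. Square-and-multiply, entries mod 792:
Q^1 = [[1,1],[1,0]]
Q^3 = (Q^1)²·Q = [[3,2],[2,1]]
Q^6 = (Q^3)² = [[13,8],[8,5]]
Q^12 = (Q^6)² = [[233,144],[144,89]]
Q^24 = (Q^12)² = [[577,432],[432,145]]
Q^49 = (Q^24)²·Q = [[649,1],[1,648]]
Q^98 = (Q^49)² = [[650,505],[505,145]]
Q^197 = (Q^98)²·Q = [[296,365],[365,723]]
Q^394 = (Q^197)² = [[665,487],[487,178]]
F_394 mod 792 = Q^394[0][1] = 487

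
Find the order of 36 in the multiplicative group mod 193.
48

193 is prime, so ord(36) divides φ(193) = 192.
Divisors of 192: 1, 2, 3, 4, 6, 8, 12, 16, 24, 32, 48, 64, 96, 192.
Repeated squaring: 36^1 ≡ 36, 36^2 ≡ 138, 36^4 ≡ 130, 36^8 ≡ 109, 36^16 ≡ 108, 36^32 ≡ 84, 36^64 ≡ 108, 36^128 ≡ 84 (mod 193).
Test 36^d mod 193 for each divisor d in increasing order:
36^1 ≡ 36
36^2 ≡ 138
36^3 = 36^2·36^1 ≡ 143
36^4 ≡ 130
36^6 = 36^4·36^2 ≡ 184
36^8 ≡ 109
36^12 = 36^8·36^4 ≡ 81
36^16 ≡ 108
36^24 = 36^16·36^8 ≡ 192
36^32 ≡ 84
36^48 = 36^32·36^16 ≡ 1  ← first divisor giving 1
The order is 48.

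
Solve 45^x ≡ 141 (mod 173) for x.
99

Baby-step giant-step with step n = ⌈√173⌉ = 14.
Baby steps 45^j mod 173 (j:value) for j=0..13: 0:1, 1:45, 2:122, 3:127, 4:6, 5:97, 6:40, 7:70, 8:36, 9:63, 10:67, 11:74, 12:43, 13:32.
Giant-step multiplier: 45^(-14) ≡ 45^(172-14) = 45^158 ≡ 34 (mod 173).
Giant steps γ_i = 141·34^i mod 173: γ_0=141, γ_1=123, γ_2=30, γ_3=155, γ_4=80, γ_5=125, γ_6=98, γ_7=45 (in table at j=1).
x = i·n + j = 7·14 + 1 = 99.
Check: 45^99 ≡ 141 (mod 173).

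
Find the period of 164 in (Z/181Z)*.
36

181 is prime, so ord(164) divides φ(181) = 180.
Divisors of 180: 1, 2, 3, 4, 5, 6, 9, 10, 12, 15, 18, 20, 30, 36, 45, 60, 90, 180.
Repeated squaring: 164^1 ≡ 164, 164^2 ≡ 108, 164^4 ≡ 80, 164^8 ≡ 65, 164^16 ≡ 62, 164^32 ≡ 43, 164^64 ≡ 39, 164^128 ≡ 73 (mod 181).
Test 164^d mod 181 for each divisor d in increasing order:
164^1 ≡ 164
164^2 ≡ 108
164^3 = 164^2·164^1 ≡ 155
164^4 ≡ 80
164^5 = 164^4·164^1 ≡ 88
164^6 = 164^4·164^2 ≡ 133
164^9 = 164^8·164^1 ≡ 162
164^10 = 164^8·164^2 ≡ 142
164^12 = 164^8·164^4 ≡ 132
164^15 = 164^8·164^4·164^2·164^1 ≡ 7
164^18 = 164^16·164^2 ≡ 180
164^20 = 164^16·164^4 ≡ 73
164^30 = 164^16·164^8·164^4·164^2 ≡ 49
164^36 = 164^32·164^4 ≡ 1  ← first divisor giving 1
The order is 36.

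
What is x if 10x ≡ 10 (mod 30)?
x ≡ 1 (mod 3)

gcd(10, 30) = 10, which divides 10, so solutions exist.
Divide through by 10: x ≡ 1 (mod 3).
The coefficient of x is now 1, so x ≡ 1 (mod 3).
Check: 10 × 1 = 10 ≡ 10 (mod 30).
x ≡ 1 (mod 3), giving 10 solutions mod 30.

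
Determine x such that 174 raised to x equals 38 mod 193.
35

Baby-step giant-step with step n = ⌈√193⌉ = 14.
Baby steps 174^j mod 193 (j:value) for j=0..13: 0:1, 1:174, 2:168, 3:89, 4:46, 5:91, 6:8, 7:41, 8:186, 9:133, 10:175, 11:149, 12:64, 13:135.
Giant-step multiplier: 174^(-14) ≡ 174^(192-14) = 174^178 ≡ 31 (mod 193).
Giant steps γ_i = 38·31^i mod 193: γ_0=38, γ_1=20, γ_2=41 (in table at j=7).
x = i·n + j = 2·14 + 7 = 35.
Check: 174^35 ≡ 38 (mod 193).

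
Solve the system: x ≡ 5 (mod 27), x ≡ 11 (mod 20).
491

Using Chinese Remainder Theorem:
M = 27 × 20 = 540
M1 = 20, M2 = 27
y1 = 20^(-1) mod 27 = 23
y2 = 27^(-1) mod 20 = 3
x = (5×20×23 + 11×27×3) mod 540 = 491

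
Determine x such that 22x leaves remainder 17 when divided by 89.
x ≡ 21 (mod 89)

gcd(22, 89) = 1, which divides 17, so solutions exist.
Find 22^(-1) mod 89 by the extended Euclidean algorithm:
89 = 4 × 22 + 1  ⟹  1 = (1)·89 + (-4)·22
So (-4)·22 ≡ 1 (mod 89), i.e. 22^(-1) ≡ -4 ≡ 85 (mod 89).
x ≡ 85 × 17 = 1445 ≡ 21 (mod 89).
Check: 22 × 21 = 462 ≡ 17 (mod 89).
Unique solution: x ≡ 21 (mod 89)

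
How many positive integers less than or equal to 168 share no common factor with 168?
48

168 = 2^3 × 3 × 7
φ(n) = n × ∏(1 - 1/p) for each prime p dividing n
φ(168) = 168 × (1 - 1/2) × (1 - 1/3) × (1 - 1/7) = 48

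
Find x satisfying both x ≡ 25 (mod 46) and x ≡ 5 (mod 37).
301

Using Chinese Remainder Theorem:
M = 46 × 37 = 1702
M1 = 37, M2 = 46
y1 = 37^(-1) mod 46 = 5
y2 = 46^(-1) mod 37 = 33
x = (25×37×5 + 5×46×33) mod 1702 = 301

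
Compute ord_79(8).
13

79 is prime, so ord(8) divides φ(79) = 78.
Divisors of 78: 1, 2, 3, 6, 13, 26, 39, 78.
Repeated squaring: 8^1 ≡ 8, 8^2 ≡ 64, 8^4 ≡ 67, 8^8 ≡ 65, 8^16 ≡ 38, 8^32 ≡ 22, 8^64 ≡ 10 (mod 79).
Test 8^d mod 79 for each divisor d in increasing order:
8^1 ≡ 8
8^2 ≡ 64
8^3 = 8^2·8^1 ≡ 38
8^6 = 8^4·8^2 ≡ 22
8^13 = 8^8·8^4·8^1 ≡ 1  ← first divisor giving 1
The order is 13.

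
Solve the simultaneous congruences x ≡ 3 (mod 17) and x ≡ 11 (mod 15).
71

Using Chinese Remainder Theorem:
M = 17 × 15 = 255
M1 = 15, M2 = 17
y1 = 15^(-1) mod 17 = 8
y2 = 17^(-1) mod 15 = 8
x = (3×15×8 + 11×17×8) mod 255 = 71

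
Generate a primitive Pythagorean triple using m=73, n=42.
(3565, 6132, 7093)

Euclid's formula: a = m² - n², b = 2mn, c = m² + n²
m = 73, n = 42
a = 73² - 42² = 5329 - 1764 = 3565
b = 2 × 73 × 42 = 6132
c = 73² + 42² = 5329 + 1764 = 7093
Verification: 3565² + 6132² = 12709225 + 37601424 = 50310649 = 7093² ✓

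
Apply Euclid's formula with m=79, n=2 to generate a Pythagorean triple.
(6237, 316, 6245)

Euclid's formula: a = m² - n², b = 2mn, c = m² + n²
m = 79, n = 2
a = 79² - 2² = 6241 - 4 = 6237
b = 2 × 79 × 2 = 316
c = 79² + 2² = 6241 + 4 = 6245
Verification: 6237² + 316² = 38900169 + 99856 = 39000025 = 6245² ✓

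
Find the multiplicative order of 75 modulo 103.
102

103 is prime, so ord(75) divides φ(103) = 102.
Divisors of 102: 1, 2, 3, 6, 17, 34, 51, 102.
Repeated squaring: 75^1 ≡ 75, 75^2 ≡ 63, 75^4 ≡ 55, 75^8 ≡ 38, 75^16 ≡ 2, 75^32 ≡ 4, 75^64 ≡ 16 (mod 103).
Test 75^d mod 103 for each divisor d in increasing order:
75^1 ≡ 75
75^2 ≡ 63
75^3 = 75^2·75^1 ≡ 90
75^6 = 75^4·75^2 ≡ 66
75^17 = 75^16·75^1 ≡ 47
75^34 = 75^32·75^2 ≡ 46
75^51 = 75^32·75^16·75^2·75^1 ≡ 102
75^102 = 75^64·75^32·75^4·75^2 ≡ 1  ← first divisor giving 1
The order is 102.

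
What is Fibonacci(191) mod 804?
169

Matrix identity: Q^n = [[F_(n+1), F_n], [F_n, F_(n-1)]] with Q = [[1,1],[1,0]].
n = 191 = 10111111₂. Square-and-multiply, entries mod 804:
Q^1 = [[1,1],[1,0]]
Q^2 = (Q^1)² = [[2,1],[1,1]]
Q^5 = (Q^2)²·Q = [[8,5],[5,3]]
Q^11 = (Q^5)²·Q = [[144,89],[89,55]]
Q^23 = (Q^11)²·Q = [[540,517],[517,23]]
Q^47 = (Q^23)²·Q = [[132,109],[109,23]]
Q^95 = (Q^47)²·Q = [[372,361],[361,11]]
Q^191 = (Q^95)²·Q = [[144,169],[169,779]]
F_191 mod 804 = Q^191[0][1] = 169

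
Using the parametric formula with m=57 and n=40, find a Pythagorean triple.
(1649, 4560, 4849)

Euclid's formula: a = m² - n², b = 2mn, c = m² + n²
m = 57, n = 40
a = 57² - 40² = 3249 - 1600 = 1649
b = 2 × 57 × 40 = 4560
c = 57² + 40² = 3249 + 1600 = 4849
Verification: 1649² + 4560² = 2719201 + 20793600 = 23512801 = 4849² ✓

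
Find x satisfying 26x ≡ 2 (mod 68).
x ≡ 21 (mod 34)

gcd(26, 68) = 2, which divides 2, so solutions exist.
Divide through by 2: 13x ≡ 1 (mod 34).
Find 13^(-1) mod 34 by the extended Euclidean algorithm:
34 = 2 × 13 + 8  ⟹  8 = (1)·34 + (-2)·13
13 = 1 × 8 + 5  ⟹  5 = (-1)·34 + (3)·13
8 = 1 × 5 + 3  ⟹  3 = (2)·34 + (-5)·13
5 = 1 × 3 + 2  ⟹  2 = (-3)·34 + (8)·13
3 = 1 × 2 + 1  ⟹  1 = (5)·34 + (-13)·13
So (-13)·13 ≡ 1 (mod 34), i.e. 13^(-1) ≡ -13 ≡ 21 (mod 34).
x ≡ 21 × 1 = 21 ≡ 21 (mod 34).
Check: 26 × 21 = 546 ≡ 2 (mod 68).
x ≡ 21 (mod 34), giving 2 solutions mod 68.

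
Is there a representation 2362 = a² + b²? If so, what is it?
29² + 39² (a=29, b=39)

Factorization: 2362 = 2 × 1181
By Fermat: n is sum of two squares iff every prime p ≡ 3 (mod 4) appears to even power.
All primes ≡ 3 (mod 4) appear to even power.
Search a = 0, 1, 2, … for 2362 - a² a perfect square: first hit at a = 29: 2362 - 841 = 1521 = 39².
2362 = 29² + 39² = 841 + 1521 ✓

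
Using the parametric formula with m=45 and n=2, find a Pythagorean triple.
(2021, 180, 2029)

Euclid's formula: a = m² - n², b = 2mn, c = m² + n²
m = 45, n = 2
a = 45² - 2² = 2025 - 4 = 2021
b = 2 × 45 × 2 = 180
c = 45² + 2² = 2025 + 4 = 2029
Verification: 2021² + 180² = 4084441 + 32400 = 4116841 = 2029² ✓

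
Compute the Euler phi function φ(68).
32

68 = 2^2 × 17
φ(n) = n × ∏(1 - 1/p) for each prime p dividing n
φ(68) = 68 × (1 - 1/2) × (1 - 1/17) = 32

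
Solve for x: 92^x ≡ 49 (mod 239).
166

Baby-step giant-step with step n = ⌈√239⌉ = 16.
Baby steps 92^j mod 239 (j:value) for j=0..15: 0:1, 1:92, 2:99, 3:26, 4:2, 5:184, 6:198, 7:52, 8:4, 9:129, 10:157, 11:104, 12:8, 13:19, 14:75, 15:208.
Giant-step multiplier: 92^(-16) ≡ 92^(238-16) = 92^222 ≡ 15 (mod 239).
Giant steps γ_i = 49·15^i mod 239: γ_0=49, γ_1=18, γ_2=31, γ_3=226, γ_4=44, γ_5=182, γ_6=101, γ_7=81, γ_8=20, γ_9=61, γ_10=198 (in table at j=6).
x = i·n + j = 10·16 + 6 = 166.
Check: 92^166 ≡ 49 (mod 239).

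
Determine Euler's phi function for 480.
128

480 = 2^5 × 3 × 5
φ(n) = n × ∏(1 - 1/p) for each prime p dividing n
φ(480) = 480 × (1 - 1/2) × (1 - 1/3) × (1 - 1/5) = 128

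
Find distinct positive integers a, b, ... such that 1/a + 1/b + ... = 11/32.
1/3 + 1/96

Greedy algorithm:
11/32: ceiling(32/11) = 3, use 1/3
1/96: ceiling(96/1) = 96, use 1/96
Result: 11/32 = 1/3 + 1/96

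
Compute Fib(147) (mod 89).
76

Matrix identity: Q^n = [[F_(n+1), F_n], [F_n, F_(n-1)]] with Q = [[1,1],[1,0]].
n = 147 = 10010011₂. Square-and-multiply, entries mod 89:
Q^1 = [[1,1],[1,0]]
Q^2 = (Q^1)² = [[2,1],[1,1]]
Q^4 = (Q^2)² = [[5,3],[3,2]]
Q^9 = (Q^4)²·Q = [[55,34],[34,21]]
Q^18 = (Q^9)² = [[87,3],[3,84]]
Q^36 = (Q^18)² = [[13,68],[68,34]]
Q^73 = (Q^36)²·Q = [[68,76],[76,81]]
Q^147 = (Q^73)²·Q = [[8,76],[76,21]]
F_147 mod 89 = Q^147[0][1] = 76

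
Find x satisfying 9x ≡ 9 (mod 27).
x ≡ 1 (mod 3)

gcd(9, 27) = 9, which divides 9, so solutions exist.
Divide through by 9: x ≡ 1 (mod 3).
The coefficient of x is now 1, so x ≡ 1 (mod 3).
Check: 9 × 1 = 9 ≡ 9 (mod 27).
x ≡ 1 (mod 3), giving 9 solutions mod 27.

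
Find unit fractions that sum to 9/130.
1/15 + 1/390

Greedy algorithm:
9/130: ceiling(130/9) = 15, use 1/15
1/390: ceiling(390/1) = 390, use 1/390
Result: 9/130 = 1/15 + 1/390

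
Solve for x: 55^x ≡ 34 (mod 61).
24

Baby-step giant-step with step n = ⌈√61⌉ = 8.
Baby steps 55^j mod 61 (j:value) for j=0..7: 0:1, 1:55, 2:36, 3:28, 4:15, 5:32, 6:52, 7:54.
Giant-step multiplier: 55^(-8) ≡ 55^(60-8) = 55^52 ≡ 16 (mod 61).
Giant steps γ_i = 34·16^i mod 61: γ_0=34, γ_1=56, γ_2=42, γ_3=1 (in table at j=0).
x = i·n + j = 3·8 + 0 = 24.
Check: 55^24 ≡ 34 (mod 61).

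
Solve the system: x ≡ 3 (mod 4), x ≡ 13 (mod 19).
51

Using Chinese Remainder Theorem:
M = 4 × 19 = 76
M1 = 19, M2 = 4
y1 = 19^(-1) mod 4 = 3
y2 = 4^(-1) mod 19 = 5
x = (3×19×3 + 13×4×5) mod 76 = 51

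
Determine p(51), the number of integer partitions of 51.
239943

p(n) counts ways to write n as a sum of positive integers (order ignored).
Euler's pentagonal recurrence: p(k) = p(k-1) + p(k-2) - p(k-5) - p(k-7) + p(k-12) + p(k-15) - ... (offsets j(3j∓1)/2, signs ++--, p(0)=1, p(<0)=0).
DP table for k = 0..50: p(0)=1, p(1)=1, p(2)=2, p(3)=3, p(4)=5, p(5)=7, p(6)=11, p(7)=15, p(8)=22, p(9)=30, p(10)=42, p(11)=56, p(12)=77, p(13)=101, p(14)=135, p(15)=176, p(16)=231, p(17)=297, p(18)=385, p(19)=490, p(20)=627, p(21)=792, p(22)=1002, p(23)=1255, p(24)=1575, p(25)=1958, p(26)=2436, p(27)=3010, p(28)=3718, p(29)=4565, p(30)=5604, p(31)=6842, p(32)=8349, p(33)=10143, p(34)=12310, p(35)=14883, p(36)=17977, p(37)=21637, p(38)=26015, p(39)=31185, p(40)=37338, p(41)=44583, p(42)=53174, p(43)=63261, p(44)=75175, p(45)=89134, p(46)=105558, p(47)=124754, p(48)=147273, p(49)=173525, p(50)=204226.
Final step: p(51) = p(50) + p(49) - p(46) - p(44) + p(39) + p(36) - p(29) - p(25) + p(16) + p(11) - p(0)
= 204226 + 173525 - 105558 - 75175 + 31185 + 17977 - 4565 - 1958 + 231 + 56 - 1
= 239943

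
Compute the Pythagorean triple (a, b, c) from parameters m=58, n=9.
(3283, 1044, 3445)

Euclid's formula: a = m² - n², b = 2mn, c = m² + n²
m = 58, n = 9
a = 58² - 9² = 3364 - 81 = 3283
b = 2 × 58 × 9 = 1044
c = 58² + 9² = 3364 + 81 = 3445
Verification: 3283² + 1044² = 10778089 + 1089936 = 11868025 = 3445² ✓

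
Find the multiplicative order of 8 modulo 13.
4

13 is prime, so ord(8) divides φ(13) = 12.
Divisors of 12: 1, 2, 3, 4, 6, 12.
Repeated squaring: 8^1 ≡ 8, 8^2 ≡ 12, 8^4 ≡ 1, 8^8 ≡ 1 (mod 13).
Test 8^d mod 13 for each divisor d in increasing order:
8^1 ≡ 8
8^2 ≡ 12
8^3 = 8^2·8^1 ≡ 5
8^4 ≡ 1  ← first divisor giving 1
The order is 4.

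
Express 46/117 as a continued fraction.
[0; 2, 1, 1, 5, 4]

Euclidean algorithm steps:
46 = 0 × 117 + 46
117 = 2 × 46 + 25
46 = 1 × 25 + 21
25 = 1 × 21 + 4
21 = 5 × 4 + 1
4 = 4 × 1 + 0
Continued fraction: [0; 2, 1, 1, 5, 4]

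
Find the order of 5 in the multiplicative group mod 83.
82

83 is prime, so ord(5) divides φ(83) = 82.
Divisors of 82: 1, 2, 41, 82.
Repeated squaring: 5^1 ≡ 5, 5^2 ≡ 25, 5^4 ≡ 44, 5^8 ≡ 27, 5^16 ≡ 65, 5^32 ≡ 75, 5^64 ≡ 64 (mod 83).
Test 5^d mod 83 for each divisor d in increasing order:
5^1 ≡ 5
5^2 ≡ 25
5^41 = 5^32·5^8·5^1 ≡ 82
5^82 = 5^64·5^16·5^2 ≡ 1  ← first divisor giving 1
The order is 82.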